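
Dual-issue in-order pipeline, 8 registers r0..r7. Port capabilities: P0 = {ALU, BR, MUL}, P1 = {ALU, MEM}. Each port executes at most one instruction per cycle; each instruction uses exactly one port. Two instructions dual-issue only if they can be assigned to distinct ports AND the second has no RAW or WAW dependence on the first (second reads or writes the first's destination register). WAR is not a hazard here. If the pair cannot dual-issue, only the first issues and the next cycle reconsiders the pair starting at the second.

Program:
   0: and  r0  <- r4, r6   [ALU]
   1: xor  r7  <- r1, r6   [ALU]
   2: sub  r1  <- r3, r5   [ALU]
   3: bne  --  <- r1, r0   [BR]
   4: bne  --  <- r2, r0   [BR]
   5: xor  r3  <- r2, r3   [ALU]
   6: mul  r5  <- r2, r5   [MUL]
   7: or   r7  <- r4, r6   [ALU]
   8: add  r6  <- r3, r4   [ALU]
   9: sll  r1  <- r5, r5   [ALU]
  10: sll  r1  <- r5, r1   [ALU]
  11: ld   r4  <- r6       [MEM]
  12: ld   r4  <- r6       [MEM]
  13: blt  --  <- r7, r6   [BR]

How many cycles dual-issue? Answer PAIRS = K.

[0] i0,i1  and.ALU xor.ALU  -- dual
[1] i2  sub.ALU  -- RAW r1
[2] i3  bne.BR  -- no-port BR/BR
[3] i4,i5  bne.BR xor.ALU  -- dual
[4] i6,i7  mul.MUL or.ALU  -- dual
[5] i8,i9  add.ALU sll.ALU  -- dual
[6] i10,i11  sll.ALU ld.MEM  -- dual
[7] i12,i13  ld.MEM blt.BR  -- dual

PAIRS = 6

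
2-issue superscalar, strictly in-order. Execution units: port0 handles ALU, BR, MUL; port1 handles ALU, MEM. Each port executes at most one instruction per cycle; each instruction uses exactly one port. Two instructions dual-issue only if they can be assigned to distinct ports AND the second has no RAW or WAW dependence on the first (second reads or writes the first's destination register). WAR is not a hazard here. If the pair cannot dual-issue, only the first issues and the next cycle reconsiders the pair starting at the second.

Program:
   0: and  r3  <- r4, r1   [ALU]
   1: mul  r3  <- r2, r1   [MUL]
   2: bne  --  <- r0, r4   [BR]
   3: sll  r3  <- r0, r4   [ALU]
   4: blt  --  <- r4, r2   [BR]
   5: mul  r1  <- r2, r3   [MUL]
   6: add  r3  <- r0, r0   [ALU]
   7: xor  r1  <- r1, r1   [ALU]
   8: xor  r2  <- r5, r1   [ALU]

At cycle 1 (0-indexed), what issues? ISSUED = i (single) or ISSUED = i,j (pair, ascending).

#0 head=0: and.ALU i0 WAW r3
#1 head=1: mul.MUL i1 no-port MUL/BR
#2 head=2: bne.BR+sll.ALU i2+i3 2-wide
#3 head=4: blt.BR i4 no-port BR/MUL
#4 head=5: mul.MUL+add.ALU i5+i6 2-wide
#5 head=7: xor.ALU i7 RAW r1
#6 head=8: xor.ALU i8 tail

ISSUED = 1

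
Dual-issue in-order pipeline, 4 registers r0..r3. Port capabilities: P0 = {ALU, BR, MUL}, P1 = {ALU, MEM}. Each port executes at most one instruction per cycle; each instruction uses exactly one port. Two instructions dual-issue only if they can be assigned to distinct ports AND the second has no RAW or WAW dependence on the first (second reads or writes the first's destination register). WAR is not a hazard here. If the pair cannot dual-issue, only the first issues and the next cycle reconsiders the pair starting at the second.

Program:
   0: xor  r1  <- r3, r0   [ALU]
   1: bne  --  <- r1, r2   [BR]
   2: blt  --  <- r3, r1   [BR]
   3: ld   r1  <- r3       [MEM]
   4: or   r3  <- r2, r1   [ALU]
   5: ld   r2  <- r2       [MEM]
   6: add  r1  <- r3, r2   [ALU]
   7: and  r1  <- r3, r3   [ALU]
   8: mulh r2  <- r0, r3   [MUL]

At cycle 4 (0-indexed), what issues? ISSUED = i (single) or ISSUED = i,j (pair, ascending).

  cy0 -> i0 (xor) RAW r1
  cy1 -> i1 (bne) no-port BR/BR
  cy2 -> i2&i3 (blt/ld) 2-wide
  cy3 -> i4&i5 (or/ld) 2-wide
  cy4 -> i6 (add) WAW r1
  cy5 -> i7&i8 (and/mulh) 2-wide

ISSUED = 6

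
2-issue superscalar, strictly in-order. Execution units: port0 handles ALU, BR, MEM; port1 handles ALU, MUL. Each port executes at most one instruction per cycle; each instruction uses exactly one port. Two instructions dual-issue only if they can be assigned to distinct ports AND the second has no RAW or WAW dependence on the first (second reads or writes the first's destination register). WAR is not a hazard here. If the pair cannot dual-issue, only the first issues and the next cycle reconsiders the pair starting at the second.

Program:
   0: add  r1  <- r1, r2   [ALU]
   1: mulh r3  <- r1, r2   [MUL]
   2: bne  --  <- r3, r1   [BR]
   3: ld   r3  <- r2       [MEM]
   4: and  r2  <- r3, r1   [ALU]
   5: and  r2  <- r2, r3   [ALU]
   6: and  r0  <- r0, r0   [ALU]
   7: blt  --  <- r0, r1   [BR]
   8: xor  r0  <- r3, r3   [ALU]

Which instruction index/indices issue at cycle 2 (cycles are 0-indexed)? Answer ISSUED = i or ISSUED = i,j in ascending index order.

c0: i0 add.ALU  RAW r1
c1: i1 mulh.MUL  RAW r3
c2: i2 bne.BR  no-port BR/MEM
c3: i3 ld.MEM  RAW r3
c4: i4 and.ALU  RAW+WAW r2
c5: i5+i6 and.ALU+and.ALU  dual
c6: i7+i8 blt.BR+xor.ALU  dual

ISSUED = 2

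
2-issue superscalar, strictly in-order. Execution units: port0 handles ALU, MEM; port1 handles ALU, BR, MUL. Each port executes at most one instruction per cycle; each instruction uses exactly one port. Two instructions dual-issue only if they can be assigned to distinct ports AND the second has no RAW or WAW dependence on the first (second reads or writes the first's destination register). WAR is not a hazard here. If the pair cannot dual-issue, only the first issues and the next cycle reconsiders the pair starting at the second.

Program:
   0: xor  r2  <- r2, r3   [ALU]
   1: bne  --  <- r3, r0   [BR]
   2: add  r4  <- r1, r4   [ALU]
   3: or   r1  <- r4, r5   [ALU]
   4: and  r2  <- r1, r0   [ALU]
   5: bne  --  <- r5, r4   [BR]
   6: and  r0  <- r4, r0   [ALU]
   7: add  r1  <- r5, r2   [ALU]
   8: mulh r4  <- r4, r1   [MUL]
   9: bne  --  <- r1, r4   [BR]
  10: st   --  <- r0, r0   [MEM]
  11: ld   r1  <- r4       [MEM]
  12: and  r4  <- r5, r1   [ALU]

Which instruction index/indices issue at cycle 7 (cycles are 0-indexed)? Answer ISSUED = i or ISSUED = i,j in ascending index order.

ISSUED = 11

  cy0 -> i0&i1 (xor.ALU;bne.BR) 2-wide
  cy1 -> i2 (add.ALU) RAW r4
  cy2 -> i3 (or.ALU) RAW r1
  cy3 -> i4&i5 (and.ALU;bne.BR) 2-wide
  cy4 -> i6&i7 (and.ALU;add.ALU) 2-wide
  cy5 -> i8 (mulh.MUL) no-port MUL/BR
  cy6 -> i9&i10 (bne.BR;st.MEM) 2-wide
  cy7 -> i11 (ld.MEM) RAW r1
  cy8 -> i12 (and.ALU) tail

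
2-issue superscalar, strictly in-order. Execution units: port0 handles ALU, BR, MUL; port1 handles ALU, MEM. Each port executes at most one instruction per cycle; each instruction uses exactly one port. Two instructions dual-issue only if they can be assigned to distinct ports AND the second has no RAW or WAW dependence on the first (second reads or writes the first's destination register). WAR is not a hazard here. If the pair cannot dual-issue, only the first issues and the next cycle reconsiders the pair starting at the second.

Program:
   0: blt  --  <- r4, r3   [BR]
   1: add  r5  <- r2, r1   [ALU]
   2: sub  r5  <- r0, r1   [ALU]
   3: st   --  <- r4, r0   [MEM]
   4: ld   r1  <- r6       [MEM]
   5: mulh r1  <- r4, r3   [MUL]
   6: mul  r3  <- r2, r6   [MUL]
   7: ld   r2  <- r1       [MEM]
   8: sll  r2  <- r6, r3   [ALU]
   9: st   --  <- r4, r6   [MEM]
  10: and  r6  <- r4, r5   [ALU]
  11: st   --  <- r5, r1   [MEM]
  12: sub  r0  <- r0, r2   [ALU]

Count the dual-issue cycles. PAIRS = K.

  cy0 -> i0,i1 (blt add) pair
  cy1 -> i2,i3 (sub st) pair
  cy2 -> i4 (ld) WAW r1
  cy3 -> i5 (mulh) no-port MUL/MUL
  cy4 -> i6,i7 (mul ld) pair
  cy5 -> i8,i9 (sll st) pair
  cy6 -> i10,i11 (and st) pair
  cy7 -> i12 (sub) tail

PAIRS = 5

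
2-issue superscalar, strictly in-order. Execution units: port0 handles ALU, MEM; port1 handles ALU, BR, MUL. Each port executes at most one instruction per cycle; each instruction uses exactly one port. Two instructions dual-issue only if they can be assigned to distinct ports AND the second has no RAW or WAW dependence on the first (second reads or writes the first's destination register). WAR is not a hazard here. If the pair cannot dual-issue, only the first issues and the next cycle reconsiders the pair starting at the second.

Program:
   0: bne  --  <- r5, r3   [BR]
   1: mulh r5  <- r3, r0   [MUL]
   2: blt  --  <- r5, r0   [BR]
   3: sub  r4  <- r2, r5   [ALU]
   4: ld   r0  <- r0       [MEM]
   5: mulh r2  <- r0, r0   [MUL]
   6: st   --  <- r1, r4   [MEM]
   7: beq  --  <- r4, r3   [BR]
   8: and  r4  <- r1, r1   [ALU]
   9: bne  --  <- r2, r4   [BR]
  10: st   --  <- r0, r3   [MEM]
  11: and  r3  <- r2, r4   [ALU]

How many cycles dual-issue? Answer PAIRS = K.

t=0 i0:bne ; no-port BR/MUL
t=1 i1:mulh ; no-port MUL/BR
t=2 i2/i3:blt sub ; dual
t=3 i4:ld ; RAW r0
t=4 i5/i6:mulh st ; dual
t=5 i7/i8:beq and ; dual
t=6 i9/i10:bne st ; dual
t=7 i11:and ; tail

PAIRS = 4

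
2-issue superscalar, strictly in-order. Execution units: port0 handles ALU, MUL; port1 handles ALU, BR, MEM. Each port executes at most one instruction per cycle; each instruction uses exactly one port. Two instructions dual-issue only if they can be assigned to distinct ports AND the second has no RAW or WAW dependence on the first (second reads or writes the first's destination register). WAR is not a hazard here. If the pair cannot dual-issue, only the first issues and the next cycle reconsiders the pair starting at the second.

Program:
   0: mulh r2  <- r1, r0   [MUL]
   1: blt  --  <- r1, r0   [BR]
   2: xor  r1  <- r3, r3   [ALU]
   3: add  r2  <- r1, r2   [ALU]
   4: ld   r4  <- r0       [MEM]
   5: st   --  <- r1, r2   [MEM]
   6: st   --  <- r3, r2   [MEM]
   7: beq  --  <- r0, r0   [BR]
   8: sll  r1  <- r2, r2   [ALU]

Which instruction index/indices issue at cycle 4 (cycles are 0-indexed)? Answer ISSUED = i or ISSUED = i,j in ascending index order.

ISSUED = 6

0. mulh.MUL+blt.BR @i0+i1  | 2-wide
1. xor.ALU @i2  | RAW r1
2. add.ALU+ld.MEM @i3+i4  | 2-wide
3. st.MEM @i5  | no-port MEM/MEM
4. st.MEM @i6  | no-port MEM/BR
5. beq.BR+sll.ALU @i7+i8  | 2-wide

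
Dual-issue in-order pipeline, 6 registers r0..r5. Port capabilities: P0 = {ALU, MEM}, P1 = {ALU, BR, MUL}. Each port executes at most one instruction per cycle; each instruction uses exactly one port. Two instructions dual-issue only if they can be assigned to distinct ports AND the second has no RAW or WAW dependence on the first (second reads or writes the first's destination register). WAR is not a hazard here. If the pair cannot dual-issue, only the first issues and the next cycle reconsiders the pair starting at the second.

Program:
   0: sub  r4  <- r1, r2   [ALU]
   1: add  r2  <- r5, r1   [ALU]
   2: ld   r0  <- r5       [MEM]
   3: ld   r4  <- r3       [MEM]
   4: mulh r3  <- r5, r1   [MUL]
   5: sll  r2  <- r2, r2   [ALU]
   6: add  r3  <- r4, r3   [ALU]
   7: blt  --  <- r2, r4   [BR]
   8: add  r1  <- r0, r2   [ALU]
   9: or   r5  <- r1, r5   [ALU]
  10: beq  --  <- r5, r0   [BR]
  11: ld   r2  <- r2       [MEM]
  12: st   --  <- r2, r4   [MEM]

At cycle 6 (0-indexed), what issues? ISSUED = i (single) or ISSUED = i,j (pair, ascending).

c0: i0/i1 sub.ALU;add.ALU  pair
c1: i2 ld.MEM  no-port MEM/MEM
c2: i3/i4 ld.MEM;mulh.MUL  pair
c3: i5/i6 sll.ALU;add.ALU  pair
c4: i7/i8 blt.BR;add.ALU  pair
c5: i9 or.ALU  RAW r5
c6: i10/i11 beq.BR;ld.MEM  pair
c7: i12 st.MEM  tail

ISSUED = 10,11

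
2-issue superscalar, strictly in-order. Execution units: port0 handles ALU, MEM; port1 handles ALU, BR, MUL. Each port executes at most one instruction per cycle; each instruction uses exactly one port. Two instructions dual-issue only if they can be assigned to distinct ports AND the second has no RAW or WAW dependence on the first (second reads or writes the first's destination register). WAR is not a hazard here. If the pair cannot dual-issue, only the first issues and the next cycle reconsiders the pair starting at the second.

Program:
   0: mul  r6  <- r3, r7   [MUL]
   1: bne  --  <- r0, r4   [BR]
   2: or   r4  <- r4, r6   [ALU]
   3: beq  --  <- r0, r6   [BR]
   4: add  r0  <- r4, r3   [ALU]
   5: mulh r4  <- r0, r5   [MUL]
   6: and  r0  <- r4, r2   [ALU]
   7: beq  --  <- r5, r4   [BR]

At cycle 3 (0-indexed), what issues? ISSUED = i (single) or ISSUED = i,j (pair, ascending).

[0] i0  mul.MUL  -- no-port MUL/BR
[1] i1,i2  bne.BR/or.ALU  -- pair
[2] i3,i4  beq.BR/add.ALU  -- pair
[3] i5  mulh.MUL  -- RAW r4
[4] i6,i7  and.ALU/beq.BR  -- pair

ISSUED = 5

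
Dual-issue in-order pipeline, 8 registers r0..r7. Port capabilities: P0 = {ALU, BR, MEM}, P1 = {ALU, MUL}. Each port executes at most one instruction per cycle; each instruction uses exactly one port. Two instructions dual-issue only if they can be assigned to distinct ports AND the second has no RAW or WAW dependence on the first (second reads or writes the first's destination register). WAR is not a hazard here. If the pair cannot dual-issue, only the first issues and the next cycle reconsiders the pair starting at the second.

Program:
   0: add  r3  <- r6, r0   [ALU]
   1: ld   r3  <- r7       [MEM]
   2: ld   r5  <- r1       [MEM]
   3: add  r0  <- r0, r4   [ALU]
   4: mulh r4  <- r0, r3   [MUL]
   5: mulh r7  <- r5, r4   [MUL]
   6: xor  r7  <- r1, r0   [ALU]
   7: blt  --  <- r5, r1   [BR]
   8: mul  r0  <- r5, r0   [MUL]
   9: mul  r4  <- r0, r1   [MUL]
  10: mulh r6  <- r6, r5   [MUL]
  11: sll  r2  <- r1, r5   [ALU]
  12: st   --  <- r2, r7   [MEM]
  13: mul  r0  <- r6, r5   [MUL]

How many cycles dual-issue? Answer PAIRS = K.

  cy0 -> i0 (add.ALU) WAW r3
  cy1 -> i1 (ld.MEM) no-port MEM/MEM
  cy2 -> i2/i3 (ld.MEM/add.ALU) 2-wide
  cy3 -> i4 (mulh.MUL) no-port MUL/MUL
  cy4 -> i5 (mulh.MUL) WAW r7
  cy5 -> i6/i7 (xor.ALU/blt.BR) 2-wide
  cy6 -> i8 (mul.MUL) no-port MUL/MUL
  cy7 -> i9 (mul.MUL) no-port MUL/MUL
  cy8 -> i10/i11 (mulh.MUL/sll.ALU) 2-wide
  cy9 -> i12/i13 (st.MEM/mul.MUL) 2-wide

PAIRS = 4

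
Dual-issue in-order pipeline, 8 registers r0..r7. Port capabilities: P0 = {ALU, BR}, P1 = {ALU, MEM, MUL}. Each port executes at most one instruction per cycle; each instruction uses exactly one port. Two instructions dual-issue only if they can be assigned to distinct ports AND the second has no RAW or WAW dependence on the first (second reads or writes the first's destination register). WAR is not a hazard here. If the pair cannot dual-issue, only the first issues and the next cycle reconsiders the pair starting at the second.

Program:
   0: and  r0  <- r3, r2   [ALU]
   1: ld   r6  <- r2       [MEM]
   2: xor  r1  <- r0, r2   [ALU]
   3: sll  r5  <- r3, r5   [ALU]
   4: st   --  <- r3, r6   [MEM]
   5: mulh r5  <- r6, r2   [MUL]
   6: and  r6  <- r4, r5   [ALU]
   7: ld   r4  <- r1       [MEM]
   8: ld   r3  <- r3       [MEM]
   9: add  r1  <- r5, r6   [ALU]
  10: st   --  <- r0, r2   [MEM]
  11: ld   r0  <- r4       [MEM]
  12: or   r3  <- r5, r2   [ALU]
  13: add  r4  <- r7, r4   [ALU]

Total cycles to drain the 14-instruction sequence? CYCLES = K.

  cy0 -> i0/i1 (and;ld) dual
  cy1 -> i2/i3 (xor;sll) dual
  cy2 -> i4 (st) no-port MEM/MUL
  cy3 -> i5 (mulh) RAW r5
  cy4 -> i6/i7 (and;ld) dual
  cy5 -> i8/i9 (ld;add) dual
  cy6 -> i10 (st) no-port MEM/MEM
  cy7 -> i11/i12 (ld;or) dual
  cy8 -> i13 (add) tail

CYCLES = 9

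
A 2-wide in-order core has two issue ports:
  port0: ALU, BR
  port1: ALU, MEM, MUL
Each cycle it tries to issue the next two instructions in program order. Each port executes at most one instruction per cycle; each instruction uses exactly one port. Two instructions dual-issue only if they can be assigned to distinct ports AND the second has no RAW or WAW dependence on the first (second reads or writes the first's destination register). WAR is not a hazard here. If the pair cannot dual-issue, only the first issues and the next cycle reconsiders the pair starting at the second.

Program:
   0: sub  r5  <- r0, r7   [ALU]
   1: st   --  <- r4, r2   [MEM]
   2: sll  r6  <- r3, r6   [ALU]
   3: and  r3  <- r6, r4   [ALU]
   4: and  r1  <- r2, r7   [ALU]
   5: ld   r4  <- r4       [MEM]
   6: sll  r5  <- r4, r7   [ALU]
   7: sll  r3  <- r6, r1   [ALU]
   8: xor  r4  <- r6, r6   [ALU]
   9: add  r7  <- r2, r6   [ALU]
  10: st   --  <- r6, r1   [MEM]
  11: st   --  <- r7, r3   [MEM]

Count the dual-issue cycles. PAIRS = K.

PAIRS = 4

[0] i0+i1  sub/st  -- pair
[1] i2  sll  -- RAW r6
[2] i3+i4  and/and  -- pair
[3] i5  ld  -- RAW r4
[4] i6+i7  sll/sll  -- pair
[5] i8+i9  xor/add  -- pair
[6] i10  st  -- no-port MEM/MEM
[7] i11  st  -- tail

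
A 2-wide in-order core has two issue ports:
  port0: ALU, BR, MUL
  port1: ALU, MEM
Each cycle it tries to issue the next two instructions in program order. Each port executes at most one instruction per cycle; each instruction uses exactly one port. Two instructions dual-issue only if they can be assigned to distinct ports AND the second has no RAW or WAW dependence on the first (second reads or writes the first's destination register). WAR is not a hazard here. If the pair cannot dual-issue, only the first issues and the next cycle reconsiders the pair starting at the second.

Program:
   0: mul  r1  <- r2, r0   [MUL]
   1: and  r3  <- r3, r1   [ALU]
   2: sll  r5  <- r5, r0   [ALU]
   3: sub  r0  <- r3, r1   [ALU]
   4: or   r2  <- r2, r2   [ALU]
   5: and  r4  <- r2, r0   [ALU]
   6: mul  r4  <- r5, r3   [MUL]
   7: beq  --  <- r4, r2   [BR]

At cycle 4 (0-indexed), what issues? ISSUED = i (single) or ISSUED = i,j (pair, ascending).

  cy0 -> i0 (mul) RAW r1
  cy1 -> i1+i2 (and/sll) pair
  cy2 -> i3+i4 (sub/or) pair
  cy3 -> i5 (and) WAW r4
  cy4 -> i6 (mul) no-port MUL/BR
  cy5 -> i7 (beq) tail

ISSUED = 6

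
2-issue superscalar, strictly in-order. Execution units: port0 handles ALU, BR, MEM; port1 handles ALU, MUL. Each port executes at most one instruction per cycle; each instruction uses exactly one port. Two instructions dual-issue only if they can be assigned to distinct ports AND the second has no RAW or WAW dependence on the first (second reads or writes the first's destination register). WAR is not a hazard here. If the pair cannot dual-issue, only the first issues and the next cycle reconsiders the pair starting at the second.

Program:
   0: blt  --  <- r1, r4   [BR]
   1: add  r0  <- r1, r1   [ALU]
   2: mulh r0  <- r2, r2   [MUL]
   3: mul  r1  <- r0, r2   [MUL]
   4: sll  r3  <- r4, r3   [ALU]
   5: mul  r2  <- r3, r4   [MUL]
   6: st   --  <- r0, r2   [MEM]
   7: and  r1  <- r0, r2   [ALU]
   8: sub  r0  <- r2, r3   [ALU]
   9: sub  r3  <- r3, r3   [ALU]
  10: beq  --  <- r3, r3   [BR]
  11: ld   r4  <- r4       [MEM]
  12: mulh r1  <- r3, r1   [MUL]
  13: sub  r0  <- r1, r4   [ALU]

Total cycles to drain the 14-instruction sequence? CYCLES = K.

c0: i0/i1 blt;add  dual
c1: i2 mulh  no-port MUL/MUL
c2: i3/i4 mul;sll  dual
c3: i5 mul  RAW r2
c4: i6/i7 st;and  dual
c5: i8/i9 sub;sub  dual
c6: i10 beq  no-port BR/MEM
c7: i11/i12 ld;mulh  dual
c8: i13 sub  tail

CYCLES = 9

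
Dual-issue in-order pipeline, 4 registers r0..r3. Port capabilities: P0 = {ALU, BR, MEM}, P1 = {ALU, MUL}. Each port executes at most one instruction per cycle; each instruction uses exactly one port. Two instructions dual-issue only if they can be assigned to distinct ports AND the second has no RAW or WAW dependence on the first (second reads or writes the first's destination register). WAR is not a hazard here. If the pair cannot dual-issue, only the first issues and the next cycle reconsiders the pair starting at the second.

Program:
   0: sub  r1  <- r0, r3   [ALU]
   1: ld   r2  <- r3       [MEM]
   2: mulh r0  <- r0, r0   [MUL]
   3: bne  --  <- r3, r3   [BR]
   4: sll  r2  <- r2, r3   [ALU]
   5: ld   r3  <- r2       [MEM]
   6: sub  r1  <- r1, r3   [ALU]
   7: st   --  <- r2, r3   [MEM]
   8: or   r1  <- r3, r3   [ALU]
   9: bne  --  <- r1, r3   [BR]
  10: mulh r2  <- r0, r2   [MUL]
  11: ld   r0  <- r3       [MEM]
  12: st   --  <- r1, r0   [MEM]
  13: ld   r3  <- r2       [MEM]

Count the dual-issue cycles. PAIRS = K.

PAIRS = 4

[0] i0/i1  sub.ALU;ld.MEM  -- 2-wide
[1] i2/i3  mulh.MUL;bne.BR  -- 2-wide
[2] i4  sll.ALU  -- RAW r2
[3] i5  ld.MEM  -- RAW r3
[4] i6/i7  sub.ALU;st.MEM  -- 2-wide
[5] i8  or.ALU  -- RAW r1
[6] i9/i10  bne.BR;mulh.MUL  -- 2-wide
[7] i11  ld.MEM  -- no-port MEM/MEM
[8] i12  st.MEM  -- no-port MEM/MEM
[9] i13  ld.MEM  -- tail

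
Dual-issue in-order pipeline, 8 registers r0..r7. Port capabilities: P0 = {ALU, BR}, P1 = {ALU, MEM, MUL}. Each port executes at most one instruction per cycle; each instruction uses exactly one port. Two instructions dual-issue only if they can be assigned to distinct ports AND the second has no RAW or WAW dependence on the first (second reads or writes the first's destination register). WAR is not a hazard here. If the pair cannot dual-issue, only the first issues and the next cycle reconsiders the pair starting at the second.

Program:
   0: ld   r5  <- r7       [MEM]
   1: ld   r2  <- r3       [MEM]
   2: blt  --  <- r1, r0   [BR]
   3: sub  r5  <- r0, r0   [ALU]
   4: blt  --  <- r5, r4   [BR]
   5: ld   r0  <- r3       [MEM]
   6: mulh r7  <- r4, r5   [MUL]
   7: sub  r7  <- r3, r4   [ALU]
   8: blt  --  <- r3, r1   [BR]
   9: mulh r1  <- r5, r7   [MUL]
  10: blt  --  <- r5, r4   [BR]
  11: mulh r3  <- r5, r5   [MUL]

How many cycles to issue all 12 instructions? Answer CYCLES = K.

CYCLES = 8

[0] i0  ld  -- no-port MEM/MEM
[1] i1,i2  ld/blt  -- 2-wide
[2] i3  sub  -- RAW r5
[3] i4,i5  blt/ld  -- 2-wide
[4] i6  mulh  -- WAW r7
[5] i7,i8  sub/blt  -- 2-wide
[6] i9,i10  mulh/blt  -- 2-wide
[7] i11  mulh  -- tail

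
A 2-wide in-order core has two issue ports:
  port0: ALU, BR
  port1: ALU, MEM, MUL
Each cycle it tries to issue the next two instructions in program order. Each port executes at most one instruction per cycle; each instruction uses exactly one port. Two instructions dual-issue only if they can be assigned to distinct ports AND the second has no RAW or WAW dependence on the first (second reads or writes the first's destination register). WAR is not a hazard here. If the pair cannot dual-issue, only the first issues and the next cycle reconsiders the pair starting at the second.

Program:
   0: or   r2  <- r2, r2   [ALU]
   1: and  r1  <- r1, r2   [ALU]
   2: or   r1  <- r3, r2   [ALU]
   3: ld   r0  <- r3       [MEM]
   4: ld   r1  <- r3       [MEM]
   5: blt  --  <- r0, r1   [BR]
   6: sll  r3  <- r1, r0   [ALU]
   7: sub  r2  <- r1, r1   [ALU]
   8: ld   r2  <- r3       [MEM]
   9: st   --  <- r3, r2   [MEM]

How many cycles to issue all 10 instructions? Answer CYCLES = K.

CYCLES = 8

[0] i0  or  -- RAW r2
[1] i1  and  -- WAW r1
[2] i2+i3  or/ld  -- dual
[3] i4  ld  -- RAW r1
[4] i5+i6  blt/sll  -- dual
[5] i7  sub  -- WAW r2
[6] i8  ld  -- no-port MEM/MEM
[7] i9  st  -- tail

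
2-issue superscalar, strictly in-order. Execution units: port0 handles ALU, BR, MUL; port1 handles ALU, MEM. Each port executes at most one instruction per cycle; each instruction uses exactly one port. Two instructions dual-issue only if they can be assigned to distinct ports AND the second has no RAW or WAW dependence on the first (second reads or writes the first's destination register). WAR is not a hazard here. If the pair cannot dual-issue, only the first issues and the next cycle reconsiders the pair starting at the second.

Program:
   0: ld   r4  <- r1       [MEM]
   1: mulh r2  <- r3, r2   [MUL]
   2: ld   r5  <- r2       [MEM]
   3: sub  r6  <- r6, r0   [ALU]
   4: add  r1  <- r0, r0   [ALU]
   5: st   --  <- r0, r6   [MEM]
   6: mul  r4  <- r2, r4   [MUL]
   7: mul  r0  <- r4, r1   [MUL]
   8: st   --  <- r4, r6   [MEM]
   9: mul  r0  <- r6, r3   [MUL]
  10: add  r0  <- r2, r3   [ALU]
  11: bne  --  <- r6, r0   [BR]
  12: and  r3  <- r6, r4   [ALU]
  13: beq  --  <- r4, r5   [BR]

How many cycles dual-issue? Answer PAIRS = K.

t=0 i0/i1:ld+mulh ; 2-wide
t=1 i2/i3:ld+sub ; 2-wide
t=2 i4/i5:add+st ; 2-wide
t=3 i6:mul ; no-port MUL/MUL
t=4 i7/i8:mul+st ; 2-wide
t=5 i9:mul ; WAW r0
t=6 i10:add ; RAW r0
t=7 i11/i12:bne+and ; 2-wide
t=8 i13:beq ; tail

PAIRS = 5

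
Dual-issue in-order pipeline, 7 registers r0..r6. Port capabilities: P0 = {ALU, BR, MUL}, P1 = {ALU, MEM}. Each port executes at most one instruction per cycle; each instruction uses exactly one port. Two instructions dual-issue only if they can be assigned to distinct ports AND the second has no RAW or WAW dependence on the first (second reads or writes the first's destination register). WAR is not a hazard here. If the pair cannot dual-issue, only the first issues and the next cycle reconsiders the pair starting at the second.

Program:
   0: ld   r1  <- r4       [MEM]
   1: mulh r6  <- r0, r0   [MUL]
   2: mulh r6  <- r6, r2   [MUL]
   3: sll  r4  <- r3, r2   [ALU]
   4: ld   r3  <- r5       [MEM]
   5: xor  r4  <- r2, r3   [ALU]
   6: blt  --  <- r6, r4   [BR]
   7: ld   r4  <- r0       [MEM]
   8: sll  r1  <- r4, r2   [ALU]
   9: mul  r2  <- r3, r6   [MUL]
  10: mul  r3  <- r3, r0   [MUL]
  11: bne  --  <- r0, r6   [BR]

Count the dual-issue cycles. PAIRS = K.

t=0 i0+i1:ld.MEM;mulh.MUL ; dual
t=1 i2+i3:mulh.MUL;sll.ALU ; dual
t=2 i4:ld.MEM ; RAW r3
t=3 i5:xor.ALU ; RAW r4
t=4 i6+i7:blt.BR;ld.MEM ; dual
t=5 i8+i9:sll.ALU;mul.MUL ; dual
t=6 i10:mul.MUL ; no-port MUL/BR
t=7 i11:bne.BR ; tail

PAIRS = 4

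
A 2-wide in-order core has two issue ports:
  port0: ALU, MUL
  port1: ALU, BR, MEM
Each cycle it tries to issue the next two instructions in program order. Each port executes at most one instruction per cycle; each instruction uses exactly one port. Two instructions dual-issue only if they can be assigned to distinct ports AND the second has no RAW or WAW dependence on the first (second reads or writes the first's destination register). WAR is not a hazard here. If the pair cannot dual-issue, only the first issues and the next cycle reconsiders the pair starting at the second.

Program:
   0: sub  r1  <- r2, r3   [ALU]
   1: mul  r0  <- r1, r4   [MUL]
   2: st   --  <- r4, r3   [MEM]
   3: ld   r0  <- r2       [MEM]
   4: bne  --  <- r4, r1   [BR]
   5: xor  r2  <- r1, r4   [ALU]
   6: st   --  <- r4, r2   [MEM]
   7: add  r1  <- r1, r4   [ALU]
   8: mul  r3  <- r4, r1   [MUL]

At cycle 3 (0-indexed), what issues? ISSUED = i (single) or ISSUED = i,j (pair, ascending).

t=0 i0:sub.ALU ; RAW r1
t=1 i1,i2:mul.MUL;st.MEM ; dual
t=2 i3:ld.MEM ; no-port MEM/BR
t=3 i4,i5:bne.BR;xor.ALU ; dual
t=4 i6,i7:st.MEM;add.ALU ; dual
t=5 i8:mul.MUL ; tail

ISSUED = 4,5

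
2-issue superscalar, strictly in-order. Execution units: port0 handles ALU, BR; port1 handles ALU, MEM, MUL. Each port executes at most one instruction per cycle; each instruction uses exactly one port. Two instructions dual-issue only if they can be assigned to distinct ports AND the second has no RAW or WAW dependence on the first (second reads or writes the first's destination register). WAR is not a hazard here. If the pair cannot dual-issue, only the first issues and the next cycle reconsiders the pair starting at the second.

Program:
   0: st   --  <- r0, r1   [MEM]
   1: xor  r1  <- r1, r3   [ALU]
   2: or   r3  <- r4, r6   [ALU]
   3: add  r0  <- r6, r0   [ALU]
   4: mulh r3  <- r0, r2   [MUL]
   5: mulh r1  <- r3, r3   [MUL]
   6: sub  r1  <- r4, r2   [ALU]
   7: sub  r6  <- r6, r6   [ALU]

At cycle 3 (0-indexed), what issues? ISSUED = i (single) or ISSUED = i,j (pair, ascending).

t=0 i0,i1:st.MEM;xor.ALU ; pair
t=1 i2,i3:or.ALU;add.ALU ; pair
t=2 i4:mulh.MUL ; no-port MUL/MUL
t=3 i5:mulh.MUL ; WAW r1
t=4 i6,i7:sub.ALU;sub.ALU ; pair

ISSUED = 5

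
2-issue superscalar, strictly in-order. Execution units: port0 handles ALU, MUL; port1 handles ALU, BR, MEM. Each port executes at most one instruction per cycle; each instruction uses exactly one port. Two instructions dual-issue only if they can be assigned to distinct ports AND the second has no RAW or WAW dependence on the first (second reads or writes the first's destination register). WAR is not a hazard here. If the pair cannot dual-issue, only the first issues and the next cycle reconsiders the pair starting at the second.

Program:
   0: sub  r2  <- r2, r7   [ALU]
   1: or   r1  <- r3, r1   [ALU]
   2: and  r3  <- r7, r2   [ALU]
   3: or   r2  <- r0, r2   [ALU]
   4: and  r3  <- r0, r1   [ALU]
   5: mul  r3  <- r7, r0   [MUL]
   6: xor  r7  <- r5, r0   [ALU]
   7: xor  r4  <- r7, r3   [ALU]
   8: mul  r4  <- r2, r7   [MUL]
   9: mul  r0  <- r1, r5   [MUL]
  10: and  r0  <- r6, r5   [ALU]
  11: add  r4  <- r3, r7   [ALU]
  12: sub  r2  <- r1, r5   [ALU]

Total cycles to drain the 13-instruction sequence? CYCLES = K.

0. sub.ALU/or.ALU @i0,i1  | pair
1. and.ALU/or.ALU @i2,i3  | pair
2. and.ALU @i4  | WAW r3
3. mul.MUL/xor.ALU @i5,i6  | pair
4. xor.ALU @i7  | WAW r4
5. mul.MUL @i8  | no-port MUL/MUL
6. mul.MUL @i9  | WAW r0
7. and.ALU/add.ALU @i10,i11  | pair
8. sub.ALU @i12  | tail

CYCLES = 9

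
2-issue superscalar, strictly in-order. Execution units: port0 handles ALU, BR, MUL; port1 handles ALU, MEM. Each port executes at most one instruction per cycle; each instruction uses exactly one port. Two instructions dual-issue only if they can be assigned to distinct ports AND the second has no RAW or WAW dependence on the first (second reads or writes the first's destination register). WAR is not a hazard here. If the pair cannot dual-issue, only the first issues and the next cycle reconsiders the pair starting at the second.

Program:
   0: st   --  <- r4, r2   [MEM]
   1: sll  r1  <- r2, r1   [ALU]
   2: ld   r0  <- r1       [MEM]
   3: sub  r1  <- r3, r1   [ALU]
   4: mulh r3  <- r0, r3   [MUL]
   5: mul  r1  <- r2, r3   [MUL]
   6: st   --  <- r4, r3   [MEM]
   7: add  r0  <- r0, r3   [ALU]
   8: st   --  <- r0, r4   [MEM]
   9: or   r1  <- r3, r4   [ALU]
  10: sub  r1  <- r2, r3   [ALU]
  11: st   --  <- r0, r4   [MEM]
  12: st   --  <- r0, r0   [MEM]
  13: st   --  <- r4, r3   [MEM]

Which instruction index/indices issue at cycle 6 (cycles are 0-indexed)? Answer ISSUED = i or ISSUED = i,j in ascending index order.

[0] i0&i1  st;sll  -- pair
[1] i2&i3  ld;sub  -- pair
[2] i4  mulh  -- no-port MUL/MUL
[3] i5&i6  mul;st  -- pair
[4] i7  add  -- RAW r0
[5] i8&i9  st;or  -- pair
[6] i10&i11  sub;st  -- pair
[7] i12  st  -- no-port MEM/MEM
[8] i13  st  -- tail

ISSUED = 10,11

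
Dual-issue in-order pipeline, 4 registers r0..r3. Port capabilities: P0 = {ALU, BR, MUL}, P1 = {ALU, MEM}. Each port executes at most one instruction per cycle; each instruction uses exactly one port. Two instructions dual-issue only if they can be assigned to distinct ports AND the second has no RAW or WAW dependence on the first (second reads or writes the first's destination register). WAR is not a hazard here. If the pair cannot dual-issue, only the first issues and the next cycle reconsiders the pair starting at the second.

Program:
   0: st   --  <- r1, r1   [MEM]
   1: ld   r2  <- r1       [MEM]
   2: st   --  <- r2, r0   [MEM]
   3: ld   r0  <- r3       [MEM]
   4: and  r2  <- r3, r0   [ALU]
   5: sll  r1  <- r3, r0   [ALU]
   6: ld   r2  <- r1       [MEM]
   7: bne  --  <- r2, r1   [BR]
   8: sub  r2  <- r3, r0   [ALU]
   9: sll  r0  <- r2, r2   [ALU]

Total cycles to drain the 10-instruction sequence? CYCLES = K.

#0 head=0: st.MEM i0 no-port MEM/MEM
#1 head=1: ld.MEM i1 no-port MEM/MEM
#2 head=2: st.MEM i2 no-port MEM/MEM
#3 head=3: ld.MEM i3 RAW r0
#4 head=4: and.ALU sll.ALU i4+i5 pair
#5 head=6: ld.MEM i6 RAW r2
#6 head=7: bne.BR sub.ALU i7+i8 pair
#7 head=9: sll.ALU i9 tail

CYCLES = 8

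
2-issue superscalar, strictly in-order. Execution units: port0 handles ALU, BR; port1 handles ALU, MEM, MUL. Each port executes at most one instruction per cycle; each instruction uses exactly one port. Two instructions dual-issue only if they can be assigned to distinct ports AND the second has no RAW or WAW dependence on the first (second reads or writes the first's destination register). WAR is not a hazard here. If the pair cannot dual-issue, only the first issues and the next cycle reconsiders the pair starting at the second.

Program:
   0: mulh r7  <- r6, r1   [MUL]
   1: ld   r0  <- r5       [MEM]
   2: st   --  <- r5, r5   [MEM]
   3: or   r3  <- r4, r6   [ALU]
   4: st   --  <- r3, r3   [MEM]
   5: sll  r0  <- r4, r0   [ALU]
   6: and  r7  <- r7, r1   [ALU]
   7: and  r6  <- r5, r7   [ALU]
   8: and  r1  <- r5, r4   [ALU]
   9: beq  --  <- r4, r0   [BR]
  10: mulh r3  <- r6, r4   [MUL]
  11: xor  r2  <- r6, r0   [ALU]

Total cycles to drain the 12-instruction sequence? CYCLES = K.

CYCLES = 8

[0] i0  mulh  -- no-port MUL/MEM
[1] i1  ld  -- no-port MEM/MEM
[2] i2/i3  st;or  -- dual
[3] i4/i5  st;sll  -- dual
[4] i6  and  -- RAW r7
[5] i7/i8  and;and  -- dual
[6] i9/i10  beq;mulh  -- dual
[7] i11  xor  -- tail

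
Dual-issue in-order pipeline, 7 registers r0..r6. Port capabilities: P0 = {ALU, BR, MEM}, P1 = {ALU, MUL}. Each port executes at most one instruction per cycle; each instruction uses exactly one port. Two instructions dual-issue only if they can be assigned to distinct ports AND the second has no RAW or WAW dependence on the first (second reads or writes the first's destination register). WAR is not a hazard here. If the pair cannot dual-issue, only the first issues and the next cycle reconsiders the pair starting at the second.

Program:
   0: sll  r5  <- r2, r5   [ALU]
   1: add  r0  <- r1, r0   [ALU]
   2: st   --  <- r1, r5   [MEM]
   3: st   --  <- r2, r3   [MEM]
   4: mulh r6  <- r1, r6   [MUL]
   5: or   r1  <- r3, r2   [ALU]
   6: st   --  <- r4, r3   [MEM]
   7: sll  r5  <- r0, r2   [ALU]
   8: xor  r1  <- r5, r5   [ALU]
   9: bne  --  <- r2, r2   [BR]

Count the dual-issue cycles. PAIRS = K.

PAIRS = 4

#0 head=0: sll+add i0+i1 dual
#1 head=2: st i2 no-port MEM/MEM
#2 head=3: st+mulh i3+i4 dual
#3 head=5: or+st i5+i6 dual
#4 head=7: sll i7 RAW r5
#5 head=8: xor+bne i8+i9 dual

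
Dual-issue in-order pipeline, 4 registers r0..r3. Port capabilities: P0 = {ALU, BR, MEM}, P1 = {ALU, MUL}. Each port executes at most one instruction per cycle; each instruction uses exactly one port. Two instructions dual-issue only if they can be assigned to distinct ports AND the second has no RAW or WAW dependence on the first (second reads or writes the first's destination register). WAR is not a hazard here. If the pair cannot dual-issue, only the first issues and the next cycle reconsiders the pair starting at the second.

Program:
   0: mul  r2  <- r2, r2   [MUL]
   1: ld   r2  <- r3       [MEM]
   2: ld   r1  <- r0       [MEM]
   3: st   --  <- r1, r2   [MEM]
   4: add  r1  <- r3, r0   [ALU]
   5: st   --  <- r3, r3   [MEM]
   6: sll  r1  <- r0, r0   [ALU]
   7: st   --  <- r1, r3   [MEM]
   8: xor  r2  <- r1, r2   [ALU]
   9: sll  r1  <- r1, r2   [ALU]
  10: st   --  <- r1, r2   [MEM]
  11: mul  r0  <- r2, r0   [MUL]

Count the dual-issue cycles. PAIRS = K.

#0 head=0: mul.MUL i0 WAW r2
#1 head=1: ld.MEM i1 no-port MEM/MEM
#2 head=2: ld.MEM i2 no-port MEM/MEM
#3 head=3: st.MEM add.ALU i3,i4 dual
#4 head=5: st.MEM sll.ALU i5,i6 dual
#5 head=7: st.MEM xor.ALU i7,i8 dual
#6 head=9: sll.ALU i9 RAW r1
#7 head=10: st.MEM mul.MUL i10,i11 dual

PAIRS = 4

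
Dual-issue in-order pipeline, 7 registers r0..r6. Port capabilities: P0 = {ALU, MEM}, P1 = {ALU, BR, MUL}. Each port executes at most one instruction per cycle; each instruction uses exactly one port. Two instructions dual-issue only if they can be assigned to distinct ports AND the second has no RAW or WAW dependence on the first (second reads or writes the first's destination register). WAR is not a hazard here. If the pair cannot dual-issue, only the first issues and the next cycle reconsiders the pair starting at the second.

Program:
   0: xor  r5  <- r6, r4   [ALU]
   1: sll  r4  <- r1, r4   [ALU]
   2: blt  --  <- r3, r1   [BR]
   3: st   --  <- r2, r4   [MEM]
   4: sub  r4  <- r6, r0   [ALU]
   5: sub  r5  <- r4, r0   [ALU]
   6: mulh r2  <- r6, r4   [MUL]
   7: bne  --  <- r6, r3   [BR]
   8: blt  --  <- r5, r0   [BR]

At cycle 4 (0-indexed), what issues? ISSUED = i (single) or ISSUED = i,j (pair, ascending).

ISSUED = 7

c0: i0+i1 xor;sll  pair
c1: i2+i3 blt;st  pair
c2: i4 sub  RAW r4
c3: i5+i6 sub;mulh  pair
c4: i7 bne  no-port BR/BR
c5: i8 blt  tail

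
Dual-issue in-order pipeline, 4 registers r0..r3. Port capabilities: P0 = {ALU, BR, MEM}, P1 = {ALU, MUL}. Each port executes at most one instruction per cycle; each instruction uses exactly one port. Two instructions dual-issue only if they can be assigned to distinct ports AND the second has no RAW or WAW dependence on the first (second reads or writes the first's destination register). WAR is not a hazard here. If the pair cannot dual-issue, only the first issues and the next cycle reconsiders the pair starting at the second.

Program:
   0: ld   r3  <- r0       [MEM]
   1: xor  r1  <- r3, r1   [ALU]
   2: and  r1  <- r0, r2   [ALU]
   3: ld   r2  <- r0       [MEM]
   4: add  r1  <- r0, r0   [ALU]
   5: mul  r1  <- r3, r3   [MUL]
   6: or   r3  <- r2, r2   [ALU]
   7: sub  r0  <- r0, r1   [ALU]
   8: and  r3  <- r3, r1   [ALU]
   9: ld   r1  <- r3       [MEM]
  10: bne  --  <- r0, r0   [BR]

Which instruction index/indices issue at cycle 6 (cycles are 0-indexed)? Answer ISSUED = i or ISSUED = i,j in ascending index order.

ISSUED = 9

c0: i0 ld  RAW r3
c1: i1 xor  WAW r1
c2: i2+i3 and+ld  2-wide
c3: i4 add  WAW r1
c4: i5+i6 mul+or  2-wide
c5: i7+i8 sub+and  2-wide
c6: i9 ld  no-port MEM/BR
c7: i10 bne  tail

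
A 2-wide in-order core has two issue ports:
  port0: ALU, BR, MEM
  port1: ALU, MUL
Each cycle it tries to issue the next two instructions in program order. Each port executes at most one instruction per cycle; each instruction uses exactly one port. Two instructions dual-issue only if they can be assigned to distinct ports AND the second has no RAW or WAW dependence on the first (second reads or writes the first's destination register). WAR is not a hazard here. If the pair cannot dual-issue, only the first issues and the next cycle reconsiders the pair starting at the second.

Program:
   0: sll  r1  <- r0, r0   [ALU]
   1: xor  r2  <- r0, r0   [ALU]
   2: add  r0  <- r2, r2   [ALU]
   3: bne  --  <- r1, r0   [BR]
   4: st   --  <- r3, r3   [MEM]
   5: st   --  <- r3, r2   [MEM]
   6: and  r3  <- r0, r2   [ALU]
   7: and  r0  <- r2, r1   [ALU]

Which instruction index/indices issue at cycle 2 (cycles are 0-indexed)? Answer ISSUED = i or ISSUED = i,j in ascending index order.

ISSUED = 3

[0] i0&i1  sll+xor  -- dual
[1] i2  add  -- RAW r0
[2] i3  bne  -- no-port BR/MEM
[3] i4  st  -- no-port MEM/MEM
[4] i5&i6  st+and  -- dual
[5] i7  and  -- tail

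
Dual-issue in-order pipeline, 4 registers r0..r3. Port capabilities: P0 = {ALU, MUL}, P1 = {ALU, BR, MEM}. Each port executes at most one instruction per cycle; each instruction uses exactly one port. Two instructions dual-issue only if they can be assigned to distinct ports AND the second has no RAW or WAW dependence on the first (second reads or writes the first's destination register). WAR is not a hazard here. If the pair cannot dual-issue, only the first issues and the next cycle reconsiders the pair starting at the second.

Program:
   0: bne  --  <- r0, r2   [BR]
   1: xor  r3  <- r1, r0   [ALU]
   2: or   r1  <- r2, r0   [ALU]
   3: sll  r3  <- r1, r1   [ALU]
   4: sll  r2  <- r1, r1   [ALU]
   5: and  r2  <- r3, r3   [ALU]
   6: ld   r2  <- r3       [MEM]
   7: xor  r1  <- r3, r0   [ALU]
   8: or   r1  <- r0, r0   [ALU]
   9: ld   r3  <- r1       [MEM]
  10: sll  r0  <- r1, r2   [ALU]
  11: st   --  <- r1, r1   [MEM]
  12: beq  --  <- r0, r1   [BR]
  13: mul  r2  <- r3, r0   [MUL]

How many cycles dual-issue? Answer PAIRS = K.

PAIRS = 5

  cy0 -> i0/i1 (bne.BR xor.ALU) dual
  cy1 -> i2 (or.ALU) RAW r1
  cy2 -> i3/i4 (sll.ALU sll.ALU) dual
  cy3 -> i5 (and.ALU) WAW r2
  cy4 -> i6/i7 (ld.MEM xor.ALU) dual
  cy5 -> i8 (or.ALU) RAW r1
  cy6 -> i9/i10 (ld.MEM sll.ALU) dual
  cy7 -> i11 (st.MEM) no-port MEM/BR
  cy8 -> i12/i13 (beq.BR mul.MUL) dual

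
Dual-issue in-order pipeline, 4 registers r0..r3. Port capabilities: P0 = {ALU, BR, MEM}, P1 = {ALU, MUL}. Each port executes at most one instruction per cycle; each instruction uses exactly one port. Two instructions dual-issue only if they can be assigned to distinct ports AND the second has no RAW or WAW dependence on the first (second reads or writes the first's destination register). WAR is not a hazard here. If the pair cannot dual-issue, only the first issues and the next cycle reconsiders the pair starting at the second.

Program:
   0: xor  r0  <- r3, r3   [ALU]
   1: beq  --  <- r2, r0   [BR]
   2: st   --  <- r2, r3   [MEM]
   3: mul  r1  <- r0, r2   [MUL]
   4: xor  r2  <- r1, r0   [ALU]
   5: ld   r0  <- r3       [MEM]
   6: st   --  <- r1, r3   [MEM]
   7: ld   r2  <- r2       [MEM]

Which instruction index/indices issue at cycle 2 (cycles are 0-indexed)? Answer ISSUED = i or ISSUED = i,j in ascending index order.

ISSUED = 2,3

#0 head=0: xor i0 RAW r0
#1 head=1: beq i1 no-port BR/MEM
#2 head=2: st+mul i2,i3 dual
#3 head=4: xor+ld i4,i5 dual
#4 head=6: st i6 no-port MEM/MEM
#5 head=7: ld i7 tail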